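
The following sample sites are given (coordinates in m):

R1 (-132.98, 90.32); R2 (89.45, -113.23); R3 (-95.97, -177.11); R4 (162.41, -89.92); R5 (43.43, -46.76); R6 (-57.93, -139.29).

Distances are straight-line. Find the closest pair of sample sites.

Pairwise distances:
R3–R6: √((38.04)² + (37.82)²) = √(1447.0416 + 1430.3524) = 53.64 m
R2–R4: √((72.96)² + (23.31)²) = √(5323.1616 + 543.3561) = 76.59 m
R2–R5: √((-46.02)² + (66.47)²) = √(2117.8404 + 4418.2609) = 80.85 m
R4–R5: √((-118.98)² + (43.16)²) = √(14156.2404 + 1862.7856) = 126.57 m
R5–R6: √((-101.36)² + (-92.53)²) = √(10273.8496 + 8561.8009) = 137.24 m
R2–R6: √((-147.38)² + (-26.06)²) = √(21720.8644 + 679.1236) = 149.67 m
R3–R5: √((139.40)² + (130.35)²) = √(19432.3600 + 16991.1225) = 190.85 m
R2–R3: √((-185.42)² + (-63.88)²) = √(34380.5764 + 4080.6544) = 196.12 m
R1–R5: √((176.41)² + (-137.08)²) = √(31120.4881 + 18790.9264) = 223.41 m
R4–R6: √((-220.34)² + (-49.37)²) = √(48549.7156 + 2437.3969) = 225.80 m
R1–R6: √((75.05)² + (-229.61)²) = √(5632.5025 + 52720.7521) = 241.56 m
R1–R3: √((37.01)² + (-267.43)²) = √(1369.7401 + 71518.8049) = 269.98 m
R3–R4: √((258.38)² + (87.19)²) = √(66760.2244 + 7602.0961) = 272.69 m
R1–R2: √((222.43)² + (-203.55)²) = √(49475.1049 + 41432.6025) = 301.51 m
R1–R4: √((295.39)² + (-180.24)²) = √(87255.2521 + 32486.4576) = 346.04 m
Closest pair: R3–R6 at 53.64 m.

R3 and R6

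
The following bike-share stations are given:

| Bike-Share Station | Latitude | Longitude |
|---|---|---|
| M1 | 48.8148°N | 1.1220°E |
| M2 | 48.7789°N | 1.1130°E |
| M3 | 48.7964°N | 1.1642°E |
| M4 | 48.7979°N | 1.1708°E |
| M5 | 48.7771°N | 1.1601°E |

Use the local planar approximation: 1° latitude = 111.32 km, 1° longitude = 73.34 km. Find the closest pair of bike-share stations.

M3 and M4

Pairwise distances:
M3–M4: 0.5120 km
M3–M5: 2.1694 km
M4–M5: 2.4448 km
M2–M5: 3.4601 km
M1–M3: 3.7114 km
M1–M4: 4.0433 km
M1–M2: 4.0505 km
M2–M3: 4.2303 km
M2–M4: 4.7374 km
M1–M5: 5.0419 km
Closest pair: M3–M4 at 0.5120 km.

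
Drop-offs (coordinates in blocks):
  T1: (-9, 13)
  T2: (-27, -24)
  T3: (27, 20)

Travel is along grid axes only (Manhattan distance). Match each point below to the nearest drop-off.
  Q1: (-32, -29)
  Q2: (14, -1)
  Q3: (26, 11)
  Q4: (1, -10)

Q1→T2; Q2→T3; Q3→T3; Q4→T1

Q1 at (-32, -29):
  T1: 65 blocks
  T2: 10 blocks
  T3: 108 blocks
  → nearest: T2 (10 blocks)
Q2 at (14, -1):
  T1: 37 blocks
  T2: 64 blocks
  T3: 34 blocks
  → nearest: T3 (34 blocks)
Q3 at (26, 11):
  T1: 37 blocks
  T2: 88 blocks
  T3: 10 blocks
  → nearest: T3 (10 blocks)
Q4 at (1, -10):
  T1: 33 blocks
  T2: 42 blocks
  T3: 56 blocks
  → nearest: T1 (33 blocks)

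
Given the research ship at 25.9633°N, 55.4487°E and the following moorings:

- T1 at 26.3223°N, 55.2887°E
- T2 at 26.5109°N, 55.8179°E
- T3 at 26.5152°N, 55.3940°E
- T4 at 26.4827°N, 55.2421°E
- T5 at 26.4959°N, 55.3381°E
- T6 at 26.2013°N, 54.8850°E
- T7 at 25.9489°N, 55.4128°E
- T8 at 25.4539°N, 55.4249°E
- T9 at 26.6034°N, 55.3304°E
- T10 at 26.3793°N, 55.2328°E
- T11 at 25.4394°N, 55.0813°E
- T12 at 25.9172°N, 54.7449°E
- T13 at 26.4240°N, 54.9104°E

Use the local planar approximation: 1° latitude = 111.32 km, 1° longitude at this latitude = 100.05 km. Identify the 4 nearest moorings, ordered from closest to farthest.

Distances from 25.9633°N, 55.4487°E:
T1: √((0.3590·111.32)² + (-0.1600·100.05)²) = √(1597.111705 + 256.256064) = 43.0508 km
T2: √((0.5476·111.32)² + (0.3692·100.05)²) = √(3715.979199 + 1364.449827) = 71.2771 km
T3: √((0.5519·111.32)² + (-0.0547·100.05)²) = √(3774.567389 + 29.950828) = 61.6808 km
T4: √((0.5194·111.32)² + (-0.2066·100.05)²) = √(3343.107069 + 427.262542) = 61.4033 km
T5: √((0.5326·111.32)² + (-0.1106·100.05)²) = √(3515.189315 + 122.445954) = 60.3128 km
T6: √((0.2380·111.32)² + (-0.5637·100.05)²) = √(701.940514 + 3180.755271) = 62.3113 km
T7: √((-0.0144·111.32)² + (-0.0359·100.05)²) = √(2.569635 + 12.900991) = 3.9333 km
T8: √((-0.5094·111.32)² + (-0.0238·100.05)²) = √(3215.616708 + 5.670066) = 56.7564 km
T9: √((0.6401·111.32)² + (-0.1183·100.05)²) = √(5077.407845 + 140.088884) = 72.2322 km
T10: √((0.4160·111.32)² + (-0.2159·100.05)²) = √(2144.534595 + 466.594345) = 51.0992 km
T11: √((-0.5239·111.32)² + (-0.3674·100.05)²) = √(3401.286319 + 1351.177765) = 68.9381 km
T12: √((-0.0461·111.32)² + (-0.7038·100.05)²) = √(26.335905 + 4958.298983) = 70.6019 km
T13: √((0.4607·111.32)² + (-0.5383·100.05)²) = √(2630.163944 + 2900.567293) = 74.3689 km
Sorted: T7 (3.9333 km) < T1 (43.0508 km) < T10 (51.0992 km) < T8 (56.7564 km) < T5 (60.3128 km) < T4 (61.4033 km) < …

T7, T1, T10, T8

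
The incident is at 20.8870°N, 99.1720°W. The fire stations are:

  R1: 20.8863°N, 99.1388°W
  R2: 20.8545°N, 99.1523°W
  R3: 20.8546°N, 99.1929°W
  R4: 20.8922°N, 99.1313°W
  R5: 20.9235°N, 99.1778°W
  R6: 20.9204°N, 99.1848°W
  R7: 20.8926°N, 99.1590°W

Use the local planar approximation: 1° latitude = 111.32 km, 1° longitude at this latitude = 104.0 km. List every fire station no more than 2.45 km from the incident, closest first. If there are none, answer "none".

R7

Distances from 20.8870°N, 99.1720°W:
R1: √((-0.0007·111.32)² + (0.0332·104.0)²) = √(0.006072 + 11.921828) = 3.4537 km
R2: √((-0.0325·111.32)² + (0.0197·104.0)²) = √(13.089200 + 4.197581) = 4.1577 km
R3: √((-0.0324·111.32)² + (-0.0209·104.0)²) = √(13.008775 + 4.724537) = 4.2111 km
R4: √((0.0052·111.32)² + (0.0407·104.0)²) = √(0.335084 + 17.916596) = 4.2722 km
R5: √((0.0365·111.32)² + (-0.0058·104.0)²) = √(16.509432 + 0.363850) = 4.1077 km
R6: √((0.0334·111.32)² + (-0.0128·104.0)²) = √(13.824178 + 1.772093) = 3.9492 km
R7: √((0.0056·111.32)² + (0.0130·104.0)²) = √(0.388618 + 1.827904) = 1.4888 km
Threshold 2.45 km: R7 (1.4888 km) is within range.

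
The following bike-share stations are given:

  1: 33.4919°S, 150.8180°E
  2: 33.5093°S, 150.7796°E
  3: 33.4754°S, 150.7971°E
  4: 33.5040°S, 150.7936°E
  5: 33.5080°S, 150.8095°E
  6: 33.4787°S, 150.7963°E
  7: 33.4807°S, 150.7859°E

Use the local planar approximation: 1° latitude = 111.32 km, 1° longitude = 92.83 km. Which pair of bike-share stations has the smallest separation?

Pairwise distances:
1–2: 4.0569 km
1–3: 2.6717 km
1–4: 2.6353 km
1–5: 1.9583 km
1–6: 2.4934 km
1–7: 3.2302 km
2–3: 4.1086 km
2–4: 1.4273 km
2–5: 2.7794 km
2–6: 3.7426 km
2–7: 3.2370 km
3–4: 3.2003 km
3–5: 3.8072 km
3–6: 0.3748 km
3–7: 1.1954 km
4–5: 1.5417 km
4–6: 2.8275 km
4–7: 2.6904 km
5–6: 3.4843 km
5–7: 3.7464 km
6–7: 0.9908 km
Closest pair: 3–6 at 0.3748 km.

3 and 6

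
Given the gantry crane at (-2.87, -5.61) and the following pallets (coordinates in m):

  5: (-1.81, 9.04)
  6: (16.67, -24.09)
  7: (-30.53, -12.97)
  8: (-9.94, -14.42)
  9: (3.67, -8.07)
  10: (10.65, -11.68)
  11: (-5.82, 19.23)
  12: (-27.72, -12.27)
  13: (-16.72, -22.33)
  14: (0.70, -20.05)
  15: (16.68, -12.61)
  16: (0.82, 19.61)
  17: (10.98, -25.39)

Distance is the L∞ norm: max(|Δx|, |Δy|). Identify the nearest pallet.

Distances from (-2.87, -5.61):
5: max(|1.06|, |14.65|) = 14.65 m
6: max(|19.54|, |-18.48|) = 19.54 m
7: max(|-27.66|, |-7.36|) = 27.66 m
8: max(|-7.07|, |-8.81|) = 8.81 m
9: max(|6.54|, |-2.46|) = 6.54 m
10: max(|13.52|, |-6.07|) = 13.52 m
11: max(|-2.95|, |24.84|) = 24.84 m
12: max(|-24.85|, |-6.66|) = 24.85 m
13: max(|-13.85|, |-16.72|) = 16.72 m
14: max(|3.57|, |-14.44|) = 14.44 m
15: max(|19.55|, |-7.00|) = 19.55 m
16: max(|3.69|, |25.22|) = 25.22 m
17: max(|13.85|, |-19.78|) = 19.78 m
Minimum: 9 at 6.54 m.

9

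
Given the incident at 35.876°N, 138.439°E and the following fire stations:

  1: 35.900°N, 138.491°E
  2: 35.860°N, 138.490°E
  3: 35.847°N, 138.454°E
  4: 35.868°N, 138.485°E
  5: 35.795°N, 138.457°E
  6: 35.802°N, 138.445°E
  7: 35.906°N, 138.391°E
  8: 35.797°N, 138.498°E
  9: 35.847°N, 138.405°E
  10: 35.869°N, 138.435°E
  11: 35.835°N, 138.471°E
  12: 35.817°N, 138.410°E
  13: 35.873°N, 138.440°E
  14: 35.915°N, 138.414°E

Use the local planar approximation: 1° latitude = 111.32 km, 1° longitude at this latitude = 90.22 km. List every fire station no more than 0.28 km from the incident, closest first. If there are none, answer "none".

none

Distances from 35.876°N, 138.439°E:
1: √((0.024·111.32)² + (0.052·90.22)²) = √(7.13787 + 22.00961) = 5.399 km
2: √((-0.016·111.32)² + (0.051·90.22)²) = √(3.17239 + 21.17123) = 4.934 km
3: √((-0.029·111.32)² + (0.015·90.22)²) = √(10.42179 + 1.83142) = 3.500 km
4: √((-0.008·111.32)² + (0.046·90.22)²) = √(0.79310 + 17.22350) = 4.245 km
5: √((-0.081·111.32)² + (0.018·90.22)²) = √(81.30485 + 2.63725) = 9.162 km
6: √((-0.074·111.32)² + (0.006·90.22)²) = √(67.85937 + 0.29303) = 8.255 km
7: √((0.030·111.32)² + (-0.048·90.22)²) = √(11.15293 + 18.75375) = 5.469 km
8: √((-0.079·111.32)² + (0.059·90.22)²) = √(77.33936 + 28.33412) = 10.280 km
9: √((-0.029·111.32)² + (-0.034·90.22)²) = √(10.42179 + 9.40943) = 4.453 km
10: √((-0.007·111.32)² + (-0.004·90.22)²) = √(0.60721 + 0.13023) = 0.859 km
11: √((-0.041·111.32)² + (0.032·90.22)²) = √(20.83119 + 8.33500) = 5.401 km
12: √((-0.059·111.32)² + (-0.029·90.22)²) = √(43.13705 + 6.84544) = 7.070 km
13: √((-0.003·111.32)² + (0.001·90.22)²) = √(0.11153 + 0.00814) = 0.346 km
14: √((0.039·111.32)² + (-0.025·90.22)²) = √(18.84845 + 5.08728) = 4.892 km
Threshold 0.28 km: none within range.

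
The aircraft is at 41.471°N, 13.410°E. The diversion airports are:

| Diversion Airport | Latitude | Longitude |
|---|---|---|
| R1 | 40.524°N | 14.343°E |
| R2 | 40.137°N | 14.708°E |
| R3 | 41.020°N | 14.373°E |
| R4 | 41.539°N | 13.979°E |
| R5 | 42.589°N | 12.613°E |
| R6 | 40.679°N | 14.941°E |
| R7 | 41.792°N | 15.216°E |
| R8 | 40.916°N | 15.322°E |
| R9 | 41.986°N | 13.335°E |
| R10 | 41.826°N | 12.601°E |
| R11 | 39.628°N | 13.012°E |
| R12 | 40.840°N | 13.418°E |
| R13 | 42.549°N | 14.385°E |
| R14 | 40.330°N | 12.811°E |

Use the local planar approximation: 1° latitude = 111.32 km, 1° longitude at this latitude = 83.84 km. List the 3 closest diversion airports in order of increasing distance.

R4, R9, R12

Distances from 41.471°N, 13.410°E:
R1: 131.271 km
R2: 184.107 km
R3: 95.075 km
R4: 48.302 km
R5: 141.259 km
R6: 155.722 km
R7: 155.574 km
R8: 171.796 km
R9: 57.674 km
R10: 78.499 km
R11: 207.859 km
R12: 70.246 km
R13: 145.199 km
R14: 136.584 km
Sorted: R4 (48.302 km) < R9 (57.674 km) < R12 (70.246 km) < R10 (78.499 km) < R3 (95.075 km) < …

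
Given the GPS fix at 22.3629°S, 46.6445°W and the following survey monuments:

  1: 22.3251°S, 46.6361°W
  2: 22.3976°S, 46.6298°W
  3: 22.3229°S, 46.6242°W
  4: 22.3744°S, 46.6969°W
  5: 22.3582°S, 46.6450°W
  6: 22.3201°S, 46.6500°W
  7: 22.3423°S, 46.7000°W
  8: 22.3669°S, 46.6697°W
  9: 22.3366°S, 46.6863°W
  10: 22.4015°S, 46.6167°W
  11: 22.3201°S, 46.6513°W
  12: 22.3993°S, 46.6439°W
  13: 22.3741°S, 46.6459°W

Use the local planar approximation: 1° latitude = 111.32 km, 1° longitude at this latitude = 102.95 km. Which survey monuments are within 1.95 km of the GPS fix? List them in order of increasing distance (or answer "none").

Distances from 22.3629°S, 46.6445°W:
1: √((0.0378·111.32)² + (0.0084·102.95)²) = √(17.706389 + 0.747844) = 4.2958 km
2: √((-0.0347·111.32)² + (0.0147·102.95)²) = √(14.921255 + 2.290274) = 4.1487 km
3: √((0.0400·111.32)² + (0.0203·102.95)²) = √(19.827428 + 4.367619) = 4.9188 km
4: √((-0.0115·111.32)² + (-0.0524·102.95)²) = √(1.638861 + 29.101493) = 5.5444 km
5: √((0.0047·111.32)² + (-0.0005·102.95)²) = √(0.273742 + 0.002650) = 0.5257 km
6: √((0.0428·111.32)² + (-0.0055·102.95)²) = √(22.700422 + 0.320611) = 4.7980 km
7: √((0.0206·111.32)² + (-0.0555·102.95)²) = √(5.258730 + 32.646653) = 6.1567 km
8: √((-0.0040·111.32)² + (-0.0252·102.95)²) = √(0.198274 + 6.730600) = 2.6323 km
9: √((0.0263·111.32)² + (-0.0418·102.95)²) = √(8.571521 + 18.518477) = 5.2048 km
10: √((-0.0386·111.32)² + (0.0278·102.95)²) = √(18.463796 + 8.191101) = 5.1628 km
11: √((0.0428·111.32)² + (-0.0068·102.95)²) = √(22.700422 + 0.490084) = 4.8157 km
12: √((-0.0364·111.32)² + (0.0006·102.95)²) = √(16.419093 + 0.003816) = 4.0525 km
13: √((-0.0112·111.32)² + (-0.0014·102.95)²) = √(1.554470 + 0.020773) = 1.2551 km
Threshold 1.95 km: 5 (0.5257 km), 13 (1.2551 km) are within range.

5, 13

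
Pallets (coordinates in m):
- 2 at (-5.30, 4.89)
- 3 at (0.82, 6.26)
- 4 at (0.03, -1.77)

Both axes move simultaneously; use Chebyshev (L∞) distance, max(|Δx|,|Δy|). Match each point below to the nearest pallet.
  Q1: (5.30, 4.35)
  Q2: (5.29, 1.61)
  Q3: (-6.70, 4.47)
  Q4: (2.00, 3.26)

Q1→3; Q2→3; Q3→2; Q4→3

Q1 at (5.30, 4.35):
  2: max(|-10.60|, |0.54|) = 10.60 m
  3: max(|-4.48|, |1.91|) = 4.48 m
  4: max(|-5.27|, |-6.12|) = 6.12 m
  → nearest: 3 (4.48 m)
Q2 at (5.29, 1.61):
  2: max(|-10.59|, |3.28|) = 10.59 m
  3: max(|-4.47|, |4.65|) = 4.65 m
  4: max(|-5.26|, |-3.38|) = 5.26 m
  → nearest: 3 (4.65 m)
Q3 at (-6.70, 4.47):
  2: max(|1.40|, |0.42|) = 1.40 m
  3: max(|7.52|, |1.79|) = 7.52 m
  4: max(|6.73|, |-6.24|) = 6.73 m
  → nearest: 2 (1.40 m)
Q4 at (2.00, 3.26):
  2: max(|-7.30|, |1.63|) = 7.30 m
  3: max(|-1.18|, |3.00|) = 3.00 m
  4: max(|-1.97|, |-5.03|) = 5.03 m
  → nearest: 3 (3.00 m)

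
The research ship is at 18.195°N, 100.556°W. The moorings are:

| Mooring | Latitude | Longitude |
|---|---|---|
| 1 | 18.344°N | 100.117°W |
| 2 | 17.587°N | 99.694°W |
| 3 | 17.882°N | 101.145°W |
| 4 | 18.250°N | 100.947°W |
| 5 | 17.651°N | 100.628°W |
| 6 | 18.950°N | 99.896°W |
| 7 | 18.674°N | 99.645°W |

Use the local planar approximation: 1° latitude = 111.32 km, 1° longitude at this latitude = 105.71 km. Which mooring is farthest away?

2

Distances from 18.195°N, 100.556°W:
1: √((0.149·111.32)² + (0.439·105.71)²) = √(275.11795 + 2153.58088) = 49.282 km
2: √((-0.608·111.32)² + (0.862·105.71)²) = √(4580.92893 + 8303.22253) = 113.508 km
3: √((-0.313·111.32)² + (-0.589·105.71)²) = √(1214.04580 + 3876.70483) = 71.349 km
4: √((0.055·111.32)² + (-0.391·105.71)²) = √(37.48623 + 1708.38465) = 41.784 km
5: √((-0.544·111.32)² + (-0.072·105.71)²) = √(3667.28105 + 57.92915) = 61.035 km
6: √((0.755·111.32)² + (0.660·105.71)²) = √(7063.83097 + 4867.65755) = 109.231 km
7: √((0.479·111.32)² + (0.911·105.71)²) = √(2843.26554 + 9274.03861) = 110.079 km
Maximum: 2 at 113.508 km.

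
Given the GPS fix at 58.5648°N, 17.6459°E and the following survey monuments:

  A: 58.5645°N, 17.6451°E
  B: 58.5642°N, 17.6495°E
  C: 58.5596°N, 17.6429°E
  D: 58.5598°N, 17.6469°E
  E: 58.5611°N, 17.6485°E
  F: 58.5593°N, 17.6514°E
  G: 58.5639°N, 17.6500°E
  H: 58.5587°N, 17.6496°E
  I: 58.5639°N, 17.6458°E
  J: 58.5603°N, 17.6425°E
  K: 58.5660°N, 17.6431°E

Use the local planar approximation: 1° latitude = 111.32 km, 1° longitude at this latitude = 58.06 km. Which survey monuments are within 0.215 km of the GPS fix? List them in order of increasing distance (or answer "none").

Distances from 58.5648°N, 17.6459°E:
A: √((-0.0003·111.32)² + (-0.0008·58.06)²) = √(0.001115 + 0.002157) = 0.0572 km
B: √((-0.0006·111.32)² + (0.0036·58.06)²) = √(0.004461 + 0.043688) = 0.2194 km
C: √((-0.0052·111.32)² + (-0.0030·58.06)²) = √(0.335084 + 0.030339) = 0.6045 km
D: √((-0.0050·111.32)² + (0.0010·58.06)²) = √(0.309804 + 0.003371) = 0.5596 km
E: √((-0.0037·111.32)² + (0.0026·58.06)²) = √(0.169648 + 0.022788) = 0.4387 km
F: √((-0.0055·111.32)² + (0.0055·58.06)²) = √(0.374862 + 0.101972) = 0.6905 km
G: √((-0.0009·111.32)² + (0.0041·58.06)²) = √(0.010038 + 0.056666) = 0.2583 km
H: √((-0.0061·111.32)² + (0.0037·58.06)²) = √(0.461112 + 0.046148) = 0.7122 km
I: √((-0.0009·111.32)² + (-0.0001·58.06)²) = √(0.010038 + 0.000034) = 0.1004 km
J: √((-0.0045·111.32)² + (-0.0034·58.06)²) = √(0.250941 + 0.038968) = 0.5384 km
K: √((0.0012·111.32)² + (-0.0028·58.06)²) = √(0.017845 + 0.026428) = 0.2104 km
Threshold 0.215 km: A (0.0572 km), I (0.1004 km), K (0.2104 km) are within range.

A, I, K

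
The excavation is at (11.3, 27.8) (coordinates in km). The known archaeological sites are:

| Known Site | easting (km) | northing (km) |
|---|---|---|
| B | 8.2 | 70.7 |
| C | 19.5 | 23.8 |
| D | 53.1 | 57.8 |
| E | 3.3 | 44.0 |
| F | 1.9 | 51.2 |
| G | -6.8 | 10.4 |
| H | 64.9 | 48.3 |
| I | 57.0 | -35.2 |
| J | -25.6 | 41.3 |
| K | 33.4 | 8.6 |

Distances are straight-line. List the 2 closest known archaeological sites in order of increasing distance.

C, E

Distances from (11.3, 27.8):
B: √((-3.1)² + (42.9)²) = √(9.610 + 1840.410) = 43.0 km
C: √((8.2)² + (-4.0)²) = √(67.240 + 16.000) = 9.1 km
D: √((41.8)² + (30.0)²) = √(1747.240 + 900.000) = 51.5 km
E: √((-8.0)² + (16.2)²) = √(64.000 + 262.440) = 18.1 km
F: √((-9.4)² + (23.4)²) = √(88.360 + 547.560) = 25.2 km
G: √((-18.1)² + (-17.4)²) = √(327.610 + 302.760) = 25.1 km
H: √((53.6)² + (20.5)²) = √(2872.960 + 420.250) = 57.4 km
I: √((45.7)² + (-63.0)²) = √(2088.490 + 3969.000) = 77.8 km
J: √((-36.9)² + (13.5)²) = √(1361.610 + 182.250) = 39.3 km
K: √((22.1)² + (-19.2)²) = √(488.410 + 368.640) = 29.3 km
Sorted: C (9.1 km) < E (18.1 km) < G (25.1 km) < F (25.2 km) < …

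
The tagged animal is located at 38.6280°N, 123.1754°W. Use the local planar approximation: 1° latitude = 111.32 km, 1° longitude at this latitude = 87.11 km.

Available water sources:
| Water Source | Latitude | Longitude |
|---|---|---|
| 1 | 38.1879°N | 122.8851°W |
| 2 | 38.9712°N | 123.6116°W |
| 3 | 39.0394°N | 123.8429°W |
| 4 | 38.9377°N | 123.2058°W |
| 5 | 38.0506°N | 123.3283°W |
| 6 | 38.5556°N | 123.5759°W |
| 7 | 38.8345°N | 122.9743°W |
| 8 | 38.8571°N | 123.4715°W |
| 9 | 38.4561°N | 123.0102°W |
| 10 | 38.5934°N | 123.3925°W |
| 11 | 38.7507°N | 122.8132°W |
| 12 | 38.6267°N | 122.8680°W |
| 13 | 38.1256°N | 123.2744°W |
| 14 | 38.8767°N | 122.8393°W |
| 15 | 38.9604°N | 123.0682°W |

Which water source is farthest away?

3

Distances from 38.6280°N, 123.1754°W:
1: 55.1334 km
2: 53.8834 km
3: 74.0157 km
4: 34.5774 km
5: 65.6416 km
6: 35.8064 km
7: 28.9016 km
8: 36.2728 km
9: 23.9431 km
10: 19.2998 km
11: 34.3809 km
12: 26.7780 km
13: 56.5882 km
14: 40.2946 km
15: 38.1629 km
Maximum: 3 at 74.0157 km.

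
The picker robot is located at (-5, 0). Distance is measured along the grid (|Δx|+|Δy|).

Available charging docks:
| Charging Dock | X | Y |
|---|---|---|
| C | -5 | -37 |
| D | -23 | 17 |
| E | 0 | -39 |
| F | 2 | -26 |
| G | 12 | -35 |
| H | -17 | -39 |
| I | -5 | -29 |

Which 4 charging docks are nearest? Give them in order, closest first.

I, F, D, C

Distances from (-5, 0):
C: 37
D: 35
E: 44
F: 33
G: 52
H: 51
I: 29
Sorted: I (29) < F (33) < D (35) < C (37) < E (44) < H (51) < …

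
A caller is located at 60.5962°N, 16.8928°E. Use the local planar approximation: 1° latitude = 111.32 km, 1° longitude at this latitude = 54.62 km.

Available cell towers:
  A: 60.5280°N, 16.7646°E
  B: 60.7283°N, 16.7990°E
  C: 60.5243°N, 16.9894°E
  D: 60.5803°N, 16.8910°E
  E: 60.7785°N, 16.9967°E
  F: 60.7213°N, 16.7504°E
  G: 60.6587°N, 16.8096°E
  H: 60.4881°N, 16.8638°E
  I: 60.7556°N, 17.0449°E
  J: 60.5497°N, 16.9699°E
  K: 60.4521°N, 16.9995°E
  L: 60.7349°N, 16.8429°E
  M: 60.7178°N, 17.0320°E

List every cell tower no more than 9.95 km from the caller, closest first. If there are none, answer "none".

Distances from 60.5962°N, 16.8928°E:
A: √((-0.0682·111.32)² + (-0.1282·54.62)²) = √(57.638828 + 49.031981) = 10.3282 km
B: √((0.1321·111.32)² + (-0.0938·54.62)²) = √(216.247966 + 26.248777) = 15.5723 km
C: √((-0.0719·111.32)² + (0.0966·54.62)²) = √(64.062543 + 27.839257) = 9.5865 km
D: √((-0.0159·111.32)² + (-0.0018·54.62)²) = √(3.132858 + 0.009666) = 1.7727 km
E: √((0.1823·111.32)² + (0.1039·54.62)²) = √(411.831662 + 32.205829) = 21.0722 km
F: √((0.1251·111.32)² + (-0.1424·54.62)²) = √(193.937152 + 60.495542) = 15.9509 km
G: √((0.0625·111.32)² + (-0.0832·54.62)²) = √(48.406806 + 20.651426) = 8.3101 km
H: √((-0.1081·111.32)² + (-0.0290·54.62)²) = √(144.809743 + 2.508993) = 12.1375 km
I: √((0.1594·111.32)² + (0.1521·54.62)²) = √(314.864015 + 69.017913) = 19.5929 km
J: √((-0.0465·111.32)² + (0.0771·54.62)²) = √(26.794910 + 17.734222) = 6.6730 km
K: √((-0.1441·111.32)² + (0.1067·54.62)²) = √(257.320482 + 33.965048) = 17.0671 km
L: √((0.1387·111.32)² + (-0.0499·54.62)²) = √(238.396194 + 7.428557) = 15.6788 km
M: √((0.1216·111.32)² + (0.1392·54.62)²) = √(183.237157 + 57.807190) = 15.5256 km
Threshold 9.95 km: D (1.7727 km), J (6.6730 km), G (8.3101 km), C (9.5865 km) are within range.

D, J, G, C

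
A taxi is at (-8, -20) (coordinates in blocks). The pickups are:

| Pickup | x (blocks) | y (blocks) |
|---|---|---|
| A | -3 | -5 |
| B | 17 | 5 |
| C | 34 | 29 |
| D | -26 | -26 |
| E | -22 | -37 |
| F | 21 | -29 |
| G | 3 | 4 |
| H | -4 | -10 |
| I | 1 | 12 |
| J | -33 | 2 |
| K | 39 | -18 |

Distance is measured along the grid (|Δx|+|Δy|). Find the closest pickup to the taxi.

Distances from (-8, -20):
A: 20 blocks
B: 50 blocks
C: 91 blocks
D: 24 blocks
E: 31 blocks
F: 38 blocks
G: 35 blocks
H: 14 blocks
I: 41 blocks
J: 47 blocks
K: 49 blocks
Minimum: H at 14 blocks.

H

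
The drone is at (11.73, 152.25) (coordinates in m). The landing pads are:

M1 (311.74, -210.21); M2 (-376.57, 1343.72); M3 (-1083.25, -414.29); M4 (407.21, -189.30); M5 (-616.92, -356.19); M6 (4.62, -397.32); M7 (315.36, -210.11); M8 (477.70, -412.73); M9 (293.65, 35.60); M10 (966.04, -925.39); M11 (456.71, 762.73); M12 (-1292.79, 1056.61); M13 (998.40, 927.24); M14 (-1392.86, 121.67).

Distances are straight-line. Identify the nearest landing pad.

M9

Distances from (11.73, 152.25):
M1: 470.51 m
M2: 1253.15 m
M3: 1232.86 m
M4: 522.55 m
M5: 808.52 m
M6: 549.62 m
M7: 472.75 m
M8: 732.35 m
M9: 305.10 m
M10: 1439.45 m
M11: 755.44 m
M12: 1587.34 m
M13: 1254.64 m
M14: 1404.92 m
Minimum: M9 at 305.10 m.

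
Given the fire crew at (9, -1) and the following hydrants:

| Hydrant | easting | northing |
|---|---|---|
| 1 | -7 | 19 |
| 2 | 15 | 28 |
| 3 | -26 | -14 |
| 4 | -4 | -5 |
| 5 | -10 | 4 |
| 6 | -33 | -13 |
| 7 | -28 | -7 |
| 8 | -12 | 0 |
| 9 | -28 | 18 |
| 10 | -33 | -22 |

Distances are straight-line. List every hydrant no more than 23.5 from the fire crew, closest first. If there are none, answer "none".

4, 5, 8

Distances from (9, -1):
1: 25.6
2: 29.6
3: 37.3
4: 13.6
5: 19.6
6: 43.7
7: 37.5
8: 21.0
9: 41.6
10: 47.0
Threshold 23.5: 4 (13.6), 5 (19.6), 8 (21.0) are within range.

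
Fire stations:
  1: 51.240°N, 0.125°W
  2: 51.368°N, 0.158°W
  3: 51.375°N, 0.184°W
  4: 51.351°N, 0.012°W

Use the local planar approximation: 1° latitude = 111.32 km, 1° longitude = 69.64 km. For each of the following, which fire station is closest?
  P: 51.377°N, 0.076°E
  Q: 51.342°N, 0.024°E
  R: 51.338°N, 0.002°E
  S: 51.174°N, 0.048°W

P→4; Q→4; R→4; S→1

P at 51.377°N, 0.076°E:
  1: 20.701 km
  2: 16.327 km
  3: 18.108 km
  4: 6.777 km
  → nearest: 4 (6.777 km)
Q at 51.342°N, 0.024°E:
  1: 15.382 km
  2: 13.001 km
  3: 14.944 km
  4: 2.700 km
  → nearest: 4 (2.700 km)
R at 51.338°N, 0.002°E:
  1: 14.044 km
  2: 11.632 km
  3: 13.592 km
  4: 1.745 km
  → nearest: 4 (1.745 km)
S at 51.174°N, 0.048°W:
  1: 9.096 km
  2: 22.914 km
  3: 24.297 km
  4: 19.862 km
  → nearest: 1 (9.096 km)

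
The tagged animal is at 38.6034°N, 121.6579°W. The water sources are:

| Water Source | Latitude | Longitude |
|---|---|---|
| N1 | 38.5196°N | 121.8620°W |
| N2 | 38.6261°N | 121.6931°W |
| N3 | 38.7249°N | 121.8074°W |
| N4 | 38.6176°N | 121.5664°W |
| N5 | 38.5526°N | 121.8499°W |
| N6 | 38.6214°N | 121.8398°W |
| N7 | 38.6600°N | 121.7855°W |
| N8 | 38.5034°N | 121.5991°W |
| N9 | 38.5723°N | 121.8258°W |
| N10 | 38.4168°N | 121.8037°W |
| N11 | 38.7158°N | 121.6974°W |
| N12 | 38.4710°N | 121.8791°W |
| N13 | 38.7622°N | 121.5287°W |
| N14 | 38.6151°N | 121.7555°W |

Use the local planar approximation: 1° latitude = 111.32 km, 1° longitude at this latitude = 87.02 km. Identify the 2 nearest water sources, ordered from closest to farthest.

Distances from 38.6034°N, 121.6579°W:
N1: 20.0616 km
N2: 3.9709 km
N3: 18.7665 km
N4: 8.1177 km
N5: 17.6389 km
N6: 15.9553 km
N7: 12.7668 km
N8: 12.2516 km
N9: 15.0152 km
N10: 24.3405 km
N11: 12.9759 km
N12: 24.2435 km
N13: 20.9500 km
N14: 8.5924 km
Sorted: N2 (3.9709 km) < N4 (8.1177 km) < N14 (8.5924 km) < N8 (12.2516 km) < …

N2, N4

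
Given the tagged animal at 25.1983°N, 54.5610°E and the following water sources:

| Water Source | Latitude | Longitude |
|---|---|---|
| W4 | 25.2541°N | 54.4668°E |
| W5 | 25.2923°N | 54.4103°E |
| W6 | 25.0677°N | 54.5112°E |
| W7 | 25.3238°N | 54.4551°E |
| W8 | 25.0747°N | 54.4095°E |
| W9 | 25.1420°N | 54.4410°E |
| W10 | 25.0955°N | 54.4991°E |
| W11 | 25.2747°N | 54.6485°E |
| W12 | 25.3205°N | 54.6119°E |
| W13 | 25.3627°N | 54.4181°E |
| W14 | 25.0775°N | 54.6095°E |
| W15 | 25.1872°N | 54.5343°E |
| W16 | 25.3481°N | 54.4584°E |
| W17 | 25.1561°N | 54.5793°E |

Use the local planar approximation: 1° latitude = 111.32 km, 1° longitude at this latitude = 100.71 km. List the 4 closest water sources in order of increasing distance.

W15, W17, W4, W11

Distances from 25.1983°N, 54.5610°E:
W4: √((0.0558·111.32)² + (-0.0942·100.71)²) = √(38.584670 + 90.000930) = 11.3396 km
W5: √((0.0940·111.32)² + (-0.1507·100.71)²) = √(109.496970 + 230.341238) = 18.4347 km
W6: √((-0.1306·111.32)² + (-0.0498·100.71)²) = √(211.364842 + 25.153816) = 15.3792 km
W7: √((0.1255·111.32)² + (-0.1059·100.71)²) = √(195.179341 + 113.746256) = 17.5763 km
W8: √((-0.1236·111.32)² + (-0.1515·100.71)²) = √(189.314264 + 232.793290) = 20.5453 km
W9: √((-0.0563·111.32)² + (-0.1200·100.71)²) = √(39.279250 + 146.052059) = 13.6136 km
W10: √((-0.1028·111.32)² + (-0.0619·100.71)²) = √(130.958178 + 38.862120) = 13.0315 km
W11: √((0.0764·111.32)² + (0.0875·100.71)²) = √(72.332440 + 77.653547) = 12.2469 km
W12: √((0.1222·111.32)² + (0.0509·100.71)²) = √(185.049880 + 26.277301) = 14.5371 km
W13: √((0.1644·111.32)² + (-0.1429·100.71)²) = √(334.926894 + 207.114092) = 23.2818 km
W14: √((-0.1208·111.32)² + (0.0485·100.71)²) = √(180.834073 + 23.857705) = 14.3071 km
W15: √((-0.0111·111.32)² + (-0.0267·100.71)²) = √(1.526836 + 7.230490) = 2.9593 km
W16: √((0.1498·111.32)² + (-0.1026·100.71)²) = √(278.080171 + 106.767706) = 19.6175 km
W17: √((-0.0422·111.32)² + (0.0183·100.71)²) = √(22.068423 + 3.396623) = 5.0463 km
Sorted: W15 (2.9593 km) < W17 (5.0463 km) < W4 (11.3396 km) < W11 (12.2469 km) < W10 (13.0315 km) < W9 (13.6136 km) < …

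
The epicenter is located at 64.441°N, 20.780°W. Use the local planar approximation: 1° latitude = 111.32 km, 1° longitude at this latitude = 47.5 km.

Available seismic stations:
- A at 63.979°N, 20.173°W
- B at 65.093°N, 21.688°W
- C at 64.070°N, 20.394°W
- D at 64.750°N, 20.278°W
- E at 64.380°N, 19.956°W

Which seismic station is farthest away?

B

Distances from 64.441°N, 20.780°W:
A: 58.961 km
B: 84.428 km
C: 45.187 km
D: 41.854 km
E: 39.725 km
Maximum: B at 84.428 km.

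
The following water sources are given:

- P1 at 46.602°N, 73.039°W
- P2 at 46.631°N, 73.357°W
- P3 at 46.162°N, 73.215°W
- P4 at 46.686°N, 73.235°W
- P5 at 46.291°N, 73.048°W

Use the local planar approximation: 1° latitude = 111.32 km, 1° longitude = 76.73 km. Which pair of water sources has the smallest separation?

Pairwise distances:
P1–P2: 24.613 km
P1–P3: 50.808 km
P1–P4: 17.709 km
P1–P5: 34.627 km
P2–P3: 53.334 km
P2–P4: 11.186 km
P2–P5: 44.662 km
P3–P4: 58.352 km
P3–P5: 19.246 km
P4–P5: 46.253 km
Closest pair: P2–P4 at 11.186 km.

P2 and P4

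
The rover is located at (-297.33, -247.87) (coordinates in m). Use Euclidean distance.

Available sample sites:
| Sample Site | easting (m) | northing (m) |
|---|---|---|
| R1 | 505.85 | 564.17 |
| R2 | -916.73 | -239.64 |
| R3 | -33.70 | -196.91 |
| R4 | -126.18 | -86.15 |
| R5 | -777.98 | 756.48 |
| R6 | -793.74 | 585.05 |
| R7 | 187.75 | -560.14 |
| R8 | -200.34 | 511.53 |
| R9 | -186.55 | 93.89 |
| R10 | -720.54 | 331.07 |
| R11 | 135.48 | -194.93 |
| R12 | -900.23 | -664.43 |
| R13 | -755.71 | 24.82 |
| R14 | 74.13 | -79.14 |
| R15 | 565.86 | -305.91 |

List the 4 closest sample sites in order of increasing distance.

R4, R3, R9, R14

Distances from (-297.33, -247.87):
R1: 1142.15 m
R2: 619.45 m
R3: 268.51 m
R4: 235.47 m
R5: 1113.44 m
R6: 969.63 m
R7: 576.90 m
R8: 765.57 m
R9: 359.27 m
R10: 717.13 m
R11: 436.04 m
R12: 732.81 m
R13: 533.36 m
R14: 407.99 m
R15: 865.14 m
Sorted: R4 (235.47 m) < R3 (268.51 m) < R9 (359.27 m) < R14 (407.99 m) < R11 (436.04 m) < R13 (533.36 m) < …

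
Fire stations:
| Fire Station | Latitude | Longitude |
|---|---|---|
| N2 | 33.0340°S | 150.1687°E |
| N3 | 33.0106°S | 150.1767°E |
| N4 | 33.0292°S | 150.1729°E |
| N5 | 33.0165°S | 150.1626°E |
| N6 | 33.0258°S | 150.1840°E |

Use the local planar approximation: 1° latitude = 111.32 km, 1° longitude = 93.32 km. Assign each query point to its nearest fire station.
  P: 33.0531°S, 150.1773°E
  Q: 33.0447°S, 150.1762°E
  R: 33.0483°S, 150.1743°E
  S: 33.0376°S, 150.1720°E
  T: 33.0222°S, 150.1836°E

P→N2; Q→N2; R→N2; S→N2; T→N6

P at 33.0531°S, 150.1773°E:
  N2: √((0.0191·111.32)² + (-0.0086·93.32)²) = √(4.520777 + 0.644090) = 2.2726 km
  N3: √((0.0425·111.32)² + (-0.0006·93.32)²) = √(22.383307 + 0.003135) = 4.7314 km
  N4: √((0.0239·111.32)² + (-0.0044·93.32)²) = √(7.078516 + 0.168599) = 2.6920 km
  N5: √((0.0366·111.32)² + (-0.0147·93.32)²) = √(16.600018 + 1.881846) = 4.2991 km
  N6: √((0.0273·111.32)² + (0.0067·93.32)²) = √(9.235740 + 0.390930) = 3.1027 km
  → nearest: N2 (2.2726 km)
Q at 33.0447°S, 150.1762°E:
  N2: √((0.0107·111.32)² + (-0.0075·93.32)²) = √(1.418776 + 0.489860) = 1.3815 km
  N3: √((0.0341·111.32)² + (0.0005·93.32)²) = √(14.409707 + 0.002177) = 3.7963 km
  N4: √((0.0155·111.32)² + (-0.0033·93.32)²) = √(2.977212 + 0.094837) = 1.7527 km
  N5: √((0.0282·111.32)² + (-0.0136·93.32)²) = √(9.854727 + 1.610747) = 3.3861 km
  N6: √((0.0189·111.32)² + (0.0078·93.32)²) = √(4.426597 + 0.529833) = 2.2263 km
  → nearest: N2 (1.3815 km)
R at 33.0483°S, 150.1743°E:
  N2: √((0.0143·111.32)² + (-0.0056·93.32)²) = √(2.534069 + 0.273102) = 1.6755 km
  N3: √((0.0377·111.32)² + (0.0024·93.32)²) = √(17.612828 + 0.050162) = 4.2027 km
  N4: √((0.0191·111.32)² + (-0.0014·93.32)²) = √(4.520777 + 0.017069) = 2.1302 km
  N5: √((0.0318·111.32)² + (-0.0117·93.32)²) = √(12.531430 + 1.192123) = 3.7045 km
  N6: √((0.0225·111.32)² + (0.0097·93.32)²) = √(6.273522 + 0.819394) = 2.6633 km
  → nearest: N2 (1.6755 km)
S at 33.0376°S, 150.1720°E:
  N2: √((0.0036·111.32)² + (-0.0033·93.32)²) = √(0.160602 + 0.094837) = 0.5054 km
  N3: √((0.0270·111.32)² + (0.0047·93.32)²) = √(9.033872 + 0.192373) = 3.0375 km
  N4: √((0.0084·111.32)² + (0.0009·93.32)²) = √(0.874390 + 0.007054) = 0.9389 km
  N5: √((0.0211·111.32)² + (-0.0094·93.32)²) = √(5.517106 + 0.769494) = 2.5073 km
  N6: √((0.0118·111.32)² + (0.0120·93.32)²) = √(1.725482 + 1.254042) = 1.7261 km
  → nearest: N2 (0.5054 km)
T at 33.0222°S, 150.1836°E:
  N2: √((-0.0118·111.32)² + (-0.0149·93.32)²) = √(1.725482 + 1.933401) = 1.9128 km
  N3: √((0.0116·111.32)² + (-0.0069·93.32)²) = √(1.667487 + 0.414618) = 1.4429 km
  N4: √((-0.0070·111.32)² + (-0.0107·93.32)²) = √(0.607215 + 0.997050) = 1.2666 km
  N5: √((0.0057·111.32)² + (-0.0210·93.32)²) = √(0.402621 + 3.840502) = 2.0599 km
  N6: √((-0.0036·111.32)² + (0.0004·93.32)²) = √(0.160602 + 0.001393) = 0.4025 km
  → nearest: N6 (0.4025 km)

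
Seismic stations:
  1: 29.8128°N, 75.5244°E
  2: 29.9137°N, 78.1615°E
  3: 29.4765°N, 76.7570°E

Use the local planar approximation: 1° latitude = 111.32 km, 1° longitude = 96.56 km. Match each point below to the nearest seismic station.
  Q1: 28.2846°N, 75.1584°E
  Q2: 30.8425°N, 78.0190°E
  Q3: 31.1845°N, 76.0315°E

Q1 at 28.2846°N, 75.1584°E:
  1: √((1.5282·111.32)² + (0.3660·96.56)²) = √(28940.550374 + 1248.983454) = 173.7514 km
  2: √((1.6291·111.32)² + (3.0031·96.56)²) = √(32888.334634 + 84088.015307) = 342.0181 km
  3: √((1.1919·111.32)² + (1.5986·96.56)²) = √(17604.594856 + 23827.261516) = 203.5482 km
  → nearest: 1 (173.7514 km)
Q2 at 30.8425°N, 78.0190°E:
  1: √((-1.0297·111.32)² + (-2.4946·96.56)²) = √(13139.166643 + 58022.488376) = 266.7614 km
  2: √((-0.9288·111.32)² + (0.1425·96.56)²) = √(10690.322545 + 189.332096) = 104.3056 km
  3: √((-1.3660·111.32)² + (-1.2620·96.56)²) = √(23123.192464 + 14849.547640) = 194.8660 km
  → nearest: 2 (104.3056 km)
Q3 at 31.1845°N, 76.0315°E:
  1: √((-1.3717·111.32)² + (-0.5071·96.56)²) = √(23316.570483 + 2397.627633) = 160.3565 km
  2: √((-1.2708·111.32)² + (2.1300·96.56)²) = √(20012.475241 + 42301.300660) = 249.6273 km
  3: √((-1.7080·111.32)² + (0.7255·96.56)²) = √(36151.150906 + 4907.602146) = 202.6296 km
  → nearest: 1 (160.3565 km)

Q1→1; Q2→2; Q3→1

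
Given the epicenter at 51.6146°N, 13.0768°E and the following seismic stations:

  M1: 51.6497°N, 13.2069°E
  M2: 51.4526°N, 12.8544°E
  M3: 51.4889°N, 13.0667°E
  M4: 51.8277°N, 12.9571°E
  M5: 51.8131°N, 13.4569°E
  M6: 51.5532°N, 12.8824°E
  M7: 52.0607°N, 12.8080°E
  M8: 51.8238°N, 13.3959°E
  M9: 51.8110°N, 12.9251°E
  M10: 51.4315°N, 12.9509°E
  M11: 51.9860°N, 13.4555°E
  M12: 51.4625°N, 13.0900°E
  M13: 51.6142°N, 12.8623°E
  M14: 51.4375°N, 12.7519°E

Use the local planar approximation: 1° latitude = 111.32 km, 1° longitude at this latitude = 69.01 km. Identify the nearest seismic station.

M1

Distances from 51.6146°N, 13.0768°E:
M1: √((0.0351·111.32)² + (0.1301·69.01)²) = √(15.267243 + 80.608093) = 9.7916 km
M2: √((-0.1620·111.32)² + (-0.2224·69.01)²) = √(325.219385 + 235.555702) = 23.6807 km
M3: √((-0.1257·111.32)² + (-0.0101·69.01)²) = √(195.801922 + 0.485810) = 14.0103 km
M4: √((0.2131·111.32)² + (-0.1197·69.01)²) = √(562.747138 + 68.235811) = 25.1194 km
M5: √((0.1985·111.32)² + (0.3801·69.01)²) = √(488.278293 + 688.049675) = 34.2976 km
M6: √((-0.0614·111.32)² + (-0.1944·69.01)²) = √(46.717881 + 179.976821) = 15.0564 km
M7: √((0.4461·111.32)² + (-0.2688·69.01)²) = √(2466.100901 + 344.098345) = 53.0113 km
M8: √((0.2092·111.32)² + (0.3191·69.01)²) = √(542.337651 + 484.928449) = 32.0510 km
M9: √((0.1964·111.32)² + (-0.1517·69.01)²) = √(478.001613 + 109.596129) = 24.2404 km
M10: √((-0.1831·111.32)² + (-0.1259·69.01)²) = √(415.454133 + 75.487582) = 22.1572 km
M11: √((0.3714·111.32)² + (0.3787·69.01)²) = √(1709.346843 + 682.990503) = 48.9115 km
M12: √((-0.1521·111.32)² + (0.0132·69.01)²) = √(286.684903 + 0.829797) = 16.9563 km
M13: √((-0.0004·111.32)² + (-0.2145·69.01)²) = √(0.001983 + 219.118299) = 14.8027 km
M14: √((-0.1771·111.32)² + (-0.3249·69.01)²) = √(388.672235 + 502.716891) = 29.8561 km
Minimum: M1 at 9.7916 km.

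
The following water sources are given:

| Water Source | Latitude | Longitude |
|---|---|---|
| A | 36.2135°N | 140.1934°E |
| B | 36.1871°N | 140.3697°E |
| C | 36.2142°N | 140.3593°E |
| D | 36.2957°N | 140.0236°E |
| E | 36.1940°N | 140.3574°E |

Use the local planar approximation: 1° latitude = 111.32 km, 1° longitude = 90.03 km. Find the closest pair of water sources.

Pairwise distances:
B–E: √((0.0069·111.32)² + (-0.0123·90.03)²) = √(0.589990 + 1.226266) = 1.3477 km
C–E: √((-0.0202·111.32)² + (-0.0019·90.03)²) = √(5.056490 + 0.029260) = 2.2552 km
B–C: √((0.0271·111.32)² + (-0.0104·90.03)²) = √(9.100913 + 0.876680) = 3.1587 km
A–E: √((-0.0195·111.32)² + (0.1640·90.03)²) = √(4.712112 + 218.002863) = 14.9236 km
A–C: √((0.0007·111.32)² + (0.1659·90.03)²) = √(0.006072 + 223.083409) = 14.9362 km
A–B: √((-0.0264·111.32)² + (0.1763·90.03)²) = √(8.636828 + 251.929558) = 16.1421 km
A–D: √((0.0822·111.32)² + (-0.1698·90.03)²) = √(83.731723 + 233.695243) = 17.8165 km
C–D: √((0.0815·111.32)² + (-0.3357·90.03)²) = √(82.311708 + 913.434021) = 31.5554 km
D–E: √((-0.1017·111.32)² + (0.3338·90.03)²) = √(128.170566 + 903.123545) = 32.1138 km
B–D: √((0.1086·111.32)² + (-0.3461·90.03)²) = √(146.152432 + 970.907149) = 33.4224 km
Closest pair: B–E at 1.3477 km.

B and E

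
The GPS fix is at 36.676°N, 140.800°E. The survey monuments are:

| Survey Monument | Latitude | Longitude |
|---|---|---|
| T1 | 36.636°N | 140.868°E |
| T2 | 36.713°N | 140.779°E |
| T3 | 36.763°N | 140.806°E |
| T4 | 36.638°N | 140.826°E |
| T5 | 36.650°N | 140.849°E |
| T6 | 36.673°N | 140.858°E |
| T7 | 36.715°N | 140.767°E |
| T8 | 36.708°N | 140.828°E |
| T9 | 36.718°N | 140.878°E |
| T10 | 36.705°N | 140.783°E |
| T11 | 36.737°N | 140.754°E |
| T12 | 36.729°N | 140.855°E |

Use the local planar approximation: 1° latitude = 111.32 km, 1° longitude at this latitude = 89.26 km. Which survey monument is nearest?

T10

Distances from 36.676°N, 140.800°E:
T1: √((-0.040·111.32)² + (0.068·89.26)²) = √(19.82743 + 36.84102) = 7.528 km
T2: √((0.037·111.32)² + (-0.021·89.26)²) = √(16.96484 + 3.51360) = 4.525 km
T3: √((0.087·111.32)² + (0.006·89.26)²) = √(93.79613 + 0.28682) = 9.700 km
T4: √((-0.038·111.32)² + (0.026·89.26)²) = √(17.89425 + 5.38593) = 4.825 km
T5: √((-0.026·111.32)² + (0.049·89.26)²) = √(8.37709 + 19.12960) = 5.245 km
T6: √((-0.003·111.32)² + (0.058·89.26)²) = √(0.11153 + 26.80216) = 5.188 km
T7: √((0.039·111.32)² + (-0.033·89.26)²) = √(18.84845 + 8.67644) = 5.246 km
T8: √((0.032·111.32)² + (0.028·89.26)²) = √(12.68955 + 6.24640) = 4.352 km
T9: √((0.042·111.32)² + (0.078·89.26)²) = √(21.85974 + 48.47334) = 8.386 km
T10: √((0.029·111.32)² + (-0.017·89.26)²) = √(10.42179 + 2.30256) = 3.567 km
T11: √((0.061·111.32)² + (-0.046·89.26)²) = √(46.11116 + 16.85891) = 7.935 km
T12: √((0.053·111.32)² + (0.055·89.26)²) = √(34.80953 + 24.10123) = 7.675 km
Minimum: T10 at 3.567 km.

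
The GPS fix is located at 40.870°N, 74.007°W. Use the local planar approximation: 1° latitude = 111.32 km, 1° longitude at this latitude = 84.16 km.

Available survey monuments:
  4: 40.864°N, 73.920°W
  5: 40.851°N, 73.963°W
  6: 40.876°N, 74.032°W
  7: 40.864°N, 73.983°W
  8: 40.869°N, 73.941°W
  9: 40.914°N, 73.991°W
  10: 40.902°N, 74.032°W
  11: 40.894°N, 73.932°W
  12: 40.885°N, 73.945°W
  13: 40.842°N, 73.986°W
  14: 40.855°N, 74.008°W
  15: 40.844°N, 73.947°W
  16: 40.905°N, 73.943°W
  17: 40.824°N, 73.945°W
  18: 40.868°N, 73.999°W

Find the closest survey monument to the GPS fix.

18

Distances from 40.870°N, 74.007°W:
4: √((-0.006·111.32)² + (0.087·84.16)²) = √(0.44612 + 53.61051) = 7.352 km
5: √((-0.019·111.32)² + (0.044·84.16)²) = √(4.47356 + 13.71251) = 4.265 km
6: √((0.006·111.32)² + (-0.025·84.16)²) = √(0.44612 + 4.42682) = 2.207 km
7: √((-0.006·111.32)² + (0.024·84.16)²) = √(0.44612 + 4.07975) = 2.127 km
8: √((-0.001·111.32)² + (0.066·84.16)²) = √(0.01239 + 30.85314) = 5.556 km
9: √((0.044·111.32)² + (0.016·84.16)²) = √(23.99119 + 1.81322) = 5.080 km
10: √((0.032·111.32)² + (-0.025·84.16)²) = √(12.68955 + 4.42682) = 4.137 km
11: √((0.024·111.32)² + (0.075·84.16)²) = √(7.13787 + 39.84134) = 6.854 km
12: √((0.015·111.32)² + (0.062·84.16)²) = √(2.78823 + 27.22669) = 5.479 km
13: √((-0.028·111.32)² + (0.021·84.16)²) = √(9.71544 + 3.12356) = 3.583 km
14: √((-0.015·111.32)² + (-0.001·84.16)²) = √(2.78823 + 0.00708) = 1.672 km
15: √((-0.026·111.32)² + (0.060·84.16)²) = √(8.37709 + 25.49846) = 5.820 km
16: √((0.035·111.32)² + (0.064·84.16)²) = √(15.18037 + 29.01158) = 6.648 km
17: √((-0.046·111.32)² + (0.062·84.16)²) = √(26.22177 + 27.22669) = 7.311 km
18: √((-0.002·111.32)² + (0.008·84.16)²) = √(0.04957 + 0.45331) = 0.709 km
Minimum: 18 at 0.709 km.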